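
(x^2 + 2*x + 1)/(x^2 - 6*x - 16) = (x^2 + 2*x + 1)/(x^2 - 6*x - 16)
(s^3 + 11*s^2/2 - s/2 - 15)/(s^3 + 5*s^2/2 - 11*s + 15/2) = (s + 2)/(s - 1)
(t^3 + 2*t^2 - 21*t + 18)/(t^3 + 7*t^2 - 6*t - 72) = (t - 1)/(t + 4)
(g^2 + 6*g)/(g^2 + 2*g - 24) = g/(g - 4)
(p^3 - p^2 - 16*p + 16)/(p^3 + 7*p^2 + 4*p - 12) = (p^2 - 16)/(p^2 + 8*p + 12)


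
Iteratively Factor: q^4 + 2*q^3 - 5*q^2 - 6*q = (q)*(q^3 + 2*q^2 - 5*q - 6) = q*(q - 2)*(q^2 + 4*q + 3) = q*(q - 2)*(q + 3)*(q + 1)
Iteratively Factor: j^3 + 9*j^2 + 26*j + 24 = (j + 3)*(j^2 + 6*j + 8) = (j + 3)*(j + 4)*(j + 2)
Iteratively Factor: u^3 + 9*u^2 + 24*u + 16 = (u + 4)*(u^2 + 5*u + 4) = (u + 1)*(u + 4)*(u + 4)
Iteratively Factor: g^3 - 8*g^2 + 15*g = (g - 5)*(g^2 - 3*g) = (g - 5)*(g - 3)*(g)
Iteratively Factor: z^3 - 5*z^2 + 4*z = (z)*(z^2 - 5*z + 4) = z*(z - 4)*(z - 1)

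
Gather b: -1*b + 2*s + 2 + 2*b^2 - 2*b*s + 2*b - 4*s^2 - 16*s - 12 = 2*b^2 + b*(1 - 2*s) - 4*s^2 - 14*s - 10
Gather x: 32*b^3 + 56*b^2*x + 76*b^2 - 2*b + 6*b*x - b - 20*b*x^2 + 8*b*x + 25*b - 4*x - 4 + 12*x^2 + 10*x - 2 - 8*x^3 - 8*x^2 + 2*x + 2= 32*b^3 + 76*b^2 + 22*b - 8*x^3 + x^2*(4 - 20*b) + x*(56*b^2 + 14*b + 8) - 4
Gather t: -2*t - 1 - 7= -2*t - 8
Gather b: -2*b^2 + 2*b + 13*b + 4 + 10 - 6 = -2*b^2 + 15*b + 8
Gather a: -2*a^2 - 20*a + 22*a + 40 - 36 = -2*a^2 + 2*a + 4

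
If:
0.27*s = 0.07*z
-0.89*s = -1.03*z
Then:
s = 0.00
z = 0.00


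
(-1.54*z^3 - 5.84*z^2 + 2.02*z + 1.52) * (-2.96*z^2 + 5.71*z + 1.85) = 4.5584*z^5 + 8.493*z^4 - 42.1746*z^3 - 3.769*z^2 + 12.4162*z + 2.812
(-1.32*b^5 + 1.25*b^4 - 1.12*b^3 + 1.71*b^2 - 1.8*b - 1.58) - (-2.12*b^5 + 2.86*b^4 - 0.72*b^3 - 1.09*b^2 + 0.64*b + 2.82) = 0.8*b^5 - 1.61*b^4 - 0.4*b^3 + 2.8*b^2 - 2.44*b - 4.4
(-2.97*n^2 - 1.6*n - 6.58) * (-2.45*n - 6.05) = 7.2765*n^3 + 21.8885*n^2 + 25.801*n + 39.809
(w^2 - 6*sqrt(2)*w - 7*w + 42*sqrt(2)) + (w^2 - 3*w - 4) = 2*w^2 - 10*w - 6*sqrt(2)*w - 4 + 42*sqrt(2)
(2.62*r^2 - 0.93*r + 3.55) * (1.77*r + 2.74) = 4.6374*r^3 + 5.5327*r^2 + 3.7353*r + 9.727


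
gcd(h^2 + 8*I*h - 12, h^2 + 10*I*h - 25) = 1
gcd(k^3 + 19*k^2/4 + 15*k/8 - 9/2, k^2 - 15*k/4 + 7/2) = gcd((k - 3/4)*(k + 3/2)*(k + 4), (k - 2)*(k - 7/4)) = 1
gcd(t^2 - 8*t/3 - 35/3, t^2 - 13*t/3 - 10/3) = t - 5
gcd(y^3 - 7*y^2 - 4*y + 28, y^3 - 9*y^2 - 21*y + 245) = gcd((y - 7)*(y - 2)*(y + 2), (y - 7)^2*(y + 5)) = y - 7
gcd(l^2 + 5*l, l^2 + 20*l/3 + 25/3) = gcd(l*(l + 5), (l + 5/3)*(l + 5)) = l + 5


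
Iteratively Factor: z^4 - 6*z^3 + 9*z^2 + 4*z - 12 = (z - 3)*(z^3 - 3*z^2 + 4) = (z - 3)*(z - 2)*(z^2 - z - 2) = (z - 3)*(z - 2)^2*(z + 1)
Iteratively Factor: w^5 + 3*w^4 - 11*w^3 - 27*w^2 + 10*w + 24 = (w + 2)*(w^4 + w^3 - 13*w^2 - w + 12) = (w + 1)*(w + 2)*(w^3 - 13*w + 12) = (w - 3)*(w + 1)*(w + 2)*(w^2 + 3*w - 4) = (w - 3)*(w - 1)*(w + 1)*(w + 2)*(w + 4)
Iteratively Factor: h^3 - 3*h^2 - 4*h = (h + 1)*(h^2 - 4*h) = (h - 4)*(h + 1)*(h)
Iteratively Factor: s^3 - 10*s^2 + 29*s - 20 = (s - 5)*(s^2 - 5*s + 4) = (s - 5)*(s - 4)*(s - 1)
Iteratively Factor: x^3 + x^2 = (x)*(x^2 + x) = x^2*(x + 1)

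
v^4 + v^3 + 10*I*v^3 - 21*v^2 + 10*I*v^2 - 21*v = v*(v + 1)*(v + 3*I)*(v + 7*I)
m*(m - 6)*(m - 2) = m^3 - 8*m^2 + 12*m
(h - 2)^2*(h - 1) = h^3 - 5*h^2 + 8*h - 4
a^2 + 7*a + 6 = (a + 1)*(a + 6)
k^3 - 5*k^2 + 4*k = k*(k - 4)*(k - 1)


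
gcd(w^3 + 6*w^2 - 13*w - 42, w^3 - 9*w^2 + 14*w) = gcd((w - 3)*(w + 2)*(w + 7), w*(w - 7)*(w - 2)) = 1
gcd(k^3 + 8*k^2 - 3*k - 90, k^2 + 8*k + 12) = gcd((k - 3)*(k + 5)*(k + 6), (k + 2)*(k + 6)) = k + 6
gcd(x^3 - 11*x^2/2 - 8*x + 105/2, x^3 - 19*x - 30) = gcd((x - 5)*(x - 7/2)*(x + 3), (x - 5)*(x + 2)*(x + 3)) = x^2 - 2*x - 15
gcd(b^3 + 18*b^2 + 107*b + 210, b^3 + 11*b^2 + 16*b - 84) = b^2 + 13*b + 42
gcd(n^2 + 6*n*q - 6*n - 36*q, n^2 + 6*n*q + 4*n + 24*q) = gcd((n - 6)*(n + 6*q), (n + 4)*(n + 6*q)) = n + 6*q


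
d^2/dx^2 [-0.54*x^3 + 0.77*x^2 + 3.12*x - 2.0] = 1.54 - 3.24*x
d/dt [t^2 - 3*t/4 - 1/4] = 2*t - 3/4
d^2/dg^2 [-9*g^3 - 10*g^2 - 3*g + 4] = -54*g - 20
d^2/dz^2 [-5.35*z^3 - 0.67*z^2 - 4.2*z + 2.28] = -32.1*z - 1.34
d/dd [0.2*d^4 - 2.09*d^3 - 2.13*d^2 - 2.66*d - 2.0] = 0.8*d^3 - 6.27*d^2 - 4.26*d - 2.66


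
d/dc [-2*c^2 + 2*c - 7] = 2 - 4*c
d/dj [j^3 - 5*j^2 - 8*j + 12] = 3*j^2 - 10*j - 8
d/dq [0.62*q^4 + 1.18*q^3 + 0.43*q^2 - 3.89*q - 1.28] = 2.48*q^3 + 3.54*q^2 + 0.86*q - 3.89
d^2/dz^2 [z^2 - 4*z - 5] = 2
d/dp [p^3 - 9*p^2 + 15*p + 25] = 3*p^2 - 18*p + 15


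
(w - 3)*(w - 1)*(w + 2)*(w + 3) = w^4 + w^3 - 11*w^2 - 9*w + 18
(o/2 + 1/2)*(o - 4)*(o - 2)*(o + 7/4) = o^4/2 - 13*o^3/8 - 27*o^2/8 + 23*o/4 + 7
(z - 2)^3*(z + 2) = z^4 - 4*z^3 + 16*z - 16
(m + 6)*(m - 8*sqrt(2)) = m^2 - 8*sqrt(2)*m + 6*m - 48*sqrt(2)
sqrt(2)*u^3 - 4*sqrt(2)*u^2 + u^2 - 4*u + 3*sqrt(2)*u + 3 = (u - 3)*(u - 1)*(sqrt(2)*u + 1)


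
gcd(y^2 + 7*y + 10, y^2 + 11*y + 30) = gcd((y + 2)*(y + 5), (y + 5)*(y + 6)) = y + 5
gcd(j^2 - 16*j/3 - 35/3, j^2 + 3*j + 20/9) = j + 5/3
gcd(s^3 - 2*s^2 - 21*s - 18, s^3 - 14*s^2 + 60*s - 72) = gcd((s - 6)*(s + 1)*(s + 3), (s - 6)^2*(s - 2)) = s - 6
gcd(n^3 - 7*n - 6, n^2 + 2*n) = n + 2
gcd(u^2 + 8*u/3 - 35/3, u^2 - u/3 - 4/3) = 1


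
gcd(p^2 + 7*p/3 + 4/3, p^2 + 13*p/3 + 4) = p + 4/3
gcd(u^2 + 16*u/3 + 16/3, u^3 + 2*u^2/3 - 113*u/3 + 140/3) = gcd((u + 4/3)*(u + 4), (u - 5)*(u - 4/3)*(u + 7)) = 1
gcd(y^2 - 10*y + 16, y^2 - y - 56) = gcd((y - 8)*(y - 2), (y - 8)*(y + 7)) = y - 8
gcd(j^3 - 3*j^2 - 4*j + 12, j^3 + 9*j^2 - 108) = j - 3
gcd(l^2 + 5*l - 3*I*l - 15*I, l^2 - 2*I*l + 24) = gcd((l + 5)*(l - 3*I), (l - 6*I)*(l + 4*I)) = 1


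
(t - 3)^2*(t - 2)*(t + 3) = t^4 - 5*t^3 - 3*t^2 + 45*t - 54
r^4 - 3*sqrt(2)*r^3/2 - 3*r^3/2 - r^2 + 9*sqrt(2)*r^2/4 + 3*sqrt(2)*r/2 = r*(r - 2)*(r + 1/2)*(r - 3*sqrt(2)/2)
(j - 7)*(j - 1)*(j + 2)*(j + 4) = j^4 - 2*j^3 - 33*j^2 - 22*j + 56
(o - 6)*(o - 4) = o^2 - 10*o + 24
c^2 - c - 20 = (c - 5)*(c + 4)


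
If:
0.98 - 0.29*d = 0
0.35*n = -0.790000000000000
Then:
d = 3.38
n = -2.26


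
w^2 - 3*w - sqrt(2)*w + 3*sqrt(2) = (w - 3)*(w - sqrt(2))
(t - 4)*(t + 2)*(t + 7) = t^3 + 5*t^2 - 22*t - 56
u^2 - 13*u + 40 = (u - 8)*(u - 5)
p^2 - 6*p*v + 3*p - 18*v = (p + 3)*(p - 6*v)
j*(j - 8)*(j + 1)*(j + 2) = j^4 - 5*j^3 - 22*j^2 - 16*j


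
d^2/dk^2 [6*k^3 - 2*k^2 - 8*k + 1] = 36*k - 4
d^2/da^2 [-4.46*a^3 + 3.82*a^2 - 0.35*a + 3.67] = 7.64 - 26.76*a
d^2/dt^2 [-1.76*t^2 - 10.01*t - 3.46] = -3.52000000000000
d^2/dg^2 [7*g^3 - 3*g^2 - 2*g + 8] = 42*g - 6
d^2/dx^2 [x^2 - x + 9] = 2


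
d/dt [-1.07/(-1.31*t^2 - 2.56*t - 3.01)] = (-2.8034*t - 2.7392)/(1.31*t^2 + 2.56*t + 3.01)^2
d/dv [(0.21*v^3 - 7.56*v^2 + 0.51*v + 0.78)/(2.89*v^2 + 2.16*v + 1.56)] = (0.6069*v^4 + 0.907199999999996*v^3 - 16.8207*v^2 - 28.0956*v - 0.8892)/(8.3521*v^4 + 12.4848*v^3 + 13.6824*v^2 + 6.7392*v + 2.4336)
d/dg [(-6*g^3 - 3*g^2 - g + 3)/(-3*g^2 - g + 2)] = (18*g^4 + 12*g^3 - 36*g^2 + 6*g + 1)/(9*g^4 + 6*g^3 - 11*g^2 - 4*g + 4)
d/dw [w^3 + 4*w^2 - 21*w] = 3*w^2 + 8*w - 21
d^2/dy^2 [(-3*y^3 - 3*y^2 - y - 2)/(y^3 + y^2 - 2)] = 2*(-3*y^5 - 51*y^4 - 65*y^3 - 36*y^2 - 54*y - 16)/(y^9 + 3*y^8 + 3*y^7 - 5*y^6 - 12*y^5 - 6*y^4 + 12*y^3 + 12*y^2 - 8)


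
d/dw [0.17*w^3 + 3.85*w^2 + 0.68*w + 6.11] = 0.51*w^2 + 7.7*w + 0.68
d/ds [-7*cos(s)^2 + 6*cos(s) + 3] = 2*(7*cos(s) - 3)*sin(s)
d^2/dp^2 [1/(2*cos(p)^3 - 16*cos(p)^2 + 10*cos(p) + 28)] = ((23*cos(p) - 64*cos(2*p) + 9*cos(3*p))*(cos(p)^3 - 8*cos(p)^2 + 5*cos(p) + 14)/8 + (3*cos(p)^2 - 16*cos(p) + 5)^2*sin(p)^2)/(cos(p)^3 - 8*cos(p)^2 + 5*cos(p) + 14)^3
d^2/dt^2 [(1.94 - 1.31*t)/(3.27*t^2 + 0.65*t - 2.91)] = (-(1.31*t - 1.94)*(6.54*t + 0.65)*(13.08*t + 1.3) + (25.7022*t - 10.9846)*(3.27*t^2 + 0.65*t - 2.91))/(3.27*t^2 + 0.65*t - 2.91)^3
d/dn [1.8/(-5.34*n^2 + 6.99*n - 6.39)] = (19.224*n - 12.582)/(5.34*n^2 - 6.99*n + 6.39)^2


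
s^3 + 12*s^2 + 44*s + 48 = (s + 2)*(s + 4)*(s + 6)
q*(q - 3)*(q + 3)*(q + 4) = q^4 + 4*q^3 - 9*q^2 - 36*q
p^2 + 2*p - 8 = (p - 2)*(p + 4)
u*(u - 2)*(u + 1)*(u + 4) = u^4 + 3*u^3 - 6*u^2 - 8*u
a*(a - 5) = a^2 - 5*a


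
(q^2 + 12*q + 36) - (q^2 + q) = 11*q + 36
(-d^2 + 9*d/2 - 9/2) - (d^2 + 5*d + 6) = -2*d^2 - d/2 - 21/2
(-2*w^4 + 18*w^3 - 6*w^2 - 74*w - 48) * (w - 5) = -2*w^5 + 28*w^4 - 96*w^3 - 44*w^2 + 322*w + 240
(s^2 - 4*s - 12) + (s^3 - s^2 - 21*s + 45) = s^3 - 25*s + 33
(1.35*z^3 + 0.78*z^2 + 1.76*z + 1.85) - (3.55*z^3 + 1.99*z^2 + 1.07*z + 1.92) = -2.2*z^3 - 1.21*z^2 + 0.69*z - 0.0699999999999998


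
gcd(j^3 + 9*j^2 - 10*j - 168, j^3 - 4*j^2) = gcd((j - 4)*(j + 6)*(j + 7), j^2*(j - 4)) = j - 4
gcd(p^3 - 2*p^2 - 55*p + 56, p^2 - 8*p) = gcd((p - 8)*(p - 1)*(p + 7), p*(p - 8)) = p - 8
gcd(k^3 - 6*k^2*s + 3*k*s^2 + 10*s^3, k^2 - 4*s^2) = -k + 2*s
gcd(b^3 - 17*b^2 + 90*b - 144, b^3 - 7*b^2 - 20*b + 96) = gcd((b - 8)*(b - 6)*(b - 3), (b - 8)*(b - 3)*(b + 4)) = b^2 - 11*b + 24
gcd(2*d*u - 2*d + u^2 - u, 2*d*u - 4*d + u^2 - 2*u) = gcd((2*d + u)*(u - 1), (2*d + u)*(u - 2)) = 2*d + u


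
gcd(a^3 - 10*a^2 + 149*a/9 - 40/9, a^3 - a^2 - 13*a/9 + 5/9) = a^2 - 2*a + 5/9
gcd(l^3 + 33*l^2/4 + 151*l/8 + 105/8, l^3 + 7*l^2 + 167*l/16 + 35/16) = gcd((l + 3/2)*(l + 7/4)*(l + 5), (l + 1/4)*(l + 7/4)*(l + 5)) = l^2 + 27*l/4 + 35/4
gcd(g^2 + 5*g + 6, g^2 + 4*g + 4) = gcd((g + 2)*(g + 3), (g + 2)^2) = g + 2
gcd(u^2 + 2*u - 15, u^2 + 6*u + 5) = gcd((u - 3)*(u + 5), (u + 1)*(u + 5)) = u + 5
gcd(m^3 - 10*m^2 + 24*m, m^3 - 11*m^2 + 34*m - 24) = m^2 - 10*m + 24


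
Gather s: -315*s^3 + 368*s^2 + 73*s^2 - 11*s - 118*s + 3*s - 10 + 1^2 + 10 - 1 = -315*s^3 + 441*s^2 - 126*s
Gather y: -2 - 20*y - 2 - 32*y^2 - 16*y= -32*y^2 - 36*y - 4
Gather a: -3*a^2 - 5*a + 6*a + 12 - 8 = -3*a^2 + a + 4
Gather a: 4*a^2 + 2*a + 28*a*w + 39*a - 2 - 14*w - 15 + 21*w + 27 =4*a^2 + a*(28*w + 41) + 7*w + 10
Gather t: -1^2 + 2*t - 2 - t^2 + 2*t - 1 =-t^2 + 4*t - 4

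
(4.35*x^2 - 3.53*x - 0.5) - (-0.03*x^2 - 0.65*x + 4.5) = 4.38*x^2 - 2.88*x - 5.0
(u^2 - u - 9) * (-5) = -5*u^2 + 5*u + 45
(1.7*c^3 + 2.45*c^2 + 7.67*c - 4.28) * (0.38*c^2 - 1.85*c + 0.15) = 0.646*c^5 - 2.214*c^4 - 1.3629*c^3 - 15.4484*c^2 + 9.0685*c - 0.642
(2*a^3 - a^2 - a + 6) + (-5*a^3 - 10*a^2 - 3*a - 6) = -3*a^3 - 11*a^2 - 4*a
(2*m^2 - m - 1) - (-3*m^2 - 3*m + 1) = 5*m^2 + 2*m - 2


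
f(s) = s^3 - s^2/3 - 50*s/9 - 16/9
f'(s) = 3*s^2 - 2*s/3 - 50/9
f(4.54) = 59.71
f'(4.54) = 53.25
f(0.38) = -3.88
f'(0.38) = -5.38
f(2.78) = 1.69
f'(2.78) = 15.78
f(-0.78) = 1.88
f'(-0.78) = -3.21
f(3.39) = 14.52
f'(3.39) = 26.66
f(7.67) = 387.22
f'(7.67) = 165.82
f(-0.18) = -0.79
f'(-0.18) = -5.34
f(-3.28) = -22.43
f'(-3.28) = 28.91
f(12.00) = 1611.56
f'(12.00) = 418.44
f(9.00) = 650.22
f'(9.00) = 231.44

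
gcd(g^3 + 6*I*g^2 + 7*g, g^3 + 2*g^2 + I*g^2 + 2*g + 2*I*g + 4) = g - I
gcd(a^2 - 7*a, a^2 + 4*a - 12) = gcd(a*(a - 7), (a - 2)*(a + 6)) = 1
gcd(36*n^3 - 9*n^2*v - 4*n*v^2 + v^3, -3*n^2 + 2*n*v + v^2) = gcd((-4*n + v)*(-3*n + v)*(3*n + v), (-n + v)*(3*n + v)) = 3*n + v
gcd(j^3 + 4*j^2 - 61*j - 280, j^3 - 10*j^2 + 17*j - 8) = j - 8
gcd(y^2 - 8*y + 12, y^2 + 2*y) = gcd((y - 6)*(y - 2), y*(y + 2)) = 1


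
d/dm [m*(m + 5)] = 2*m + 5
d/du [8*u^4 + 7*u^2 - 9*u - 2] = 32*u^3 + 14*u - 9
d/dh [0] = 0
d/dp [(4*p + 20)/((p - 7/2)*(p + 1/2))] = 16*(-4*p^2 - 40*p + 53)/(16*p^4 - 96*p^3 + 88*p^2 + 168*p + 49)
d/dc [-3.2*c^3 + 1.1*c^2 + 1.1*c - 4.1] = -9.6*c^2 + 2.2*c + 1.1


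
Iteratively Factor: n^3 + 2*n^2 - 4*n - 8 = (n + 2)*(n^2 - 4) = (n - 2)*(n + 2)*(n + 2)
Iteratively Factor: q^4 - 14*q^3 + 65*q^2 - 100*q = (q - 5)*(q^3 - 9*q^2 + 20*q) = (q - 5)*(q - 4)*(q^2 - 5*q) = q*(q - 5)*(q - 4)*(q - 5)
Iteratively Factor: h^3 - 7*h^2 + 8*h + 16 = (h - 4)*(h^2 - 3*h - 4) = (h - 4)^2*(h + 1)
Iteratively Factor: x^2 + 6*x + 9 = (x + 3)*(x + 3)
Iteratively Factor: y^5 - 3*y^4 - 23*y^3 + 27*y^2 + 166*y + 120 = (y - 4)*(y^4 + y^3 - 19*y^2 - 49*y - 30) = (y - 4)*(y + 1)*(y^3 - 19*y - 30) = (y - 4)*(y + 1)*(y + 2)*(y^2 - 2*y - 15) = (y - 5)*(y - 4)*(y + 1)*(y + 2)*(y + 3)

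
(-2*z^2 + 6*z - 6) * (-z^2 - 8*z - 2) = 2*z^4 + 10*z^3 - 38*z^2 + 36*z + 12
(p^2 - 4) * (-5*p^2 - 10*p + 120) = -5*p^4 - 10*p^3 + 140*p^2 + 40*p - 480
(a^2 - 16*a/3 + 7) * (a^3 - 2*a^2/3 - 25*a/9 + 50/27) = a^5 - 6*a^4 + 70*a^3/9 + 12*a^2 - 2375*a/81 + 350/27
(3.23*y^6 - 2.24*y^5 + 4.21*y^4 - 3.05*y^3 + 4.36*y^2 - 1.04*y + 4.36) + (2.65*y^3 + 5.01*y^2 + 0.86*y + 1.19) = 3.23*y^6 - 2.24*y^5 + 4.21*y^4 - 0.4*y^3 + 9.37*y^2 - 0.18*y + 5.55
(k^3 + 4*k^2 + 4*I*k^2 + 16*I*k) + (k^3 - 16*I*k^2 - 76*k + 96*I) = 2*k^3 + 4*k^2 - 12*I*k^2 - 76*k + 16*I*k + 96*I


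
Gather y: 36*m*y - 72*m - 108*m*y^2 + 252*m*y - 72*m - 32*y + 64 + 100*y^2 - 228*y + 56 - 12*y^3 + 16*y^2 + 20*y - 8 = -144*m - 12*y^3 + y^2*(116 - 108*m) + y*(288*m - 240) + 112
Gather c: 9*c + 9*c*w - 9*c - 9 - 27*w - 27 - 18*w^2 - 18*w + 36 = 9*c*w - 18*w^2 - 45*w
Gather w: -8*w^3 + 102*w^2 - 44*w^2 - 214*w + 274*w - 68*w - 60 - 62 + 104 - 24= -8*w^3 + 58*w^2 - 8*w - 42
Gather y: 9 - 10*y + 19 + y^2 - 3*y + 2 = y^2 - 13*y + 30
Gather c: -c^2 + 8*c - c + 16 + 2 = -c^2 + 7*c + 18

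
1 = 1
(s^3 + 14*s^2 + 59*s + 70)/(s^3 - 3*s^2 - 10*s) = (s^2 + 12*s + 35)/(s*(s - 5))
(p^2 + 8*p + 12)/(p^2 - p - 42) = (p + 2)/(p - 7)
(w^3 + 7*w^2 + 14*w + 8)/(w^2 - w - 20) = (w^2 + 3*w + 2)/(w - 5)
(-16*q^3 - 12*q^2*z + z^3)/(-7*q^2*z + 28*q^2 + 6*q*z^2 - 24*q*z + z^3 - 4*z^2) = (16*q^3 + 12*q^2*z - z^3)/(7*q^2*z - 28*q^2 - 6*q*z^2 + 24*q*z - z^3 + 4*z^2)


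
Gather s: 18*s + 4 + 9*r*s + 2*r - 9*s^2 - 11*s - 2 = 2*r - 9*s^2 + s*(9*r + 7) + 2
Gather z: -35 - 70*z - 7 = -70*z - 42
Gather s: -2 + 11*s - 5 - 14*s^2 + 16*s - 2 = -14*s^2 + 27*s - 9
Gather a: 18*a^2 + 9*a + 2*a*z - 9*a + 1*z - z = 18*a^2 + 2*a*z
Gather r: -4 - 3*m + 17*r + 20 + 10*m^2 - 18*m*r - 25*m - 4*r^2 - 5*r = 10*m^2 - 28*m - 4*r^2 + r*(12 - 18*m) + 16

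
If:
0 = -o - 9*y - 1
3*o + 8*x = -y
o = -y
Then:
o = 1/8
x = -1/32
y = -1/8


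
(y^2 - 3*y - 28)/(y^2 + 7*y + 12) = (y - 7)/(y + 3)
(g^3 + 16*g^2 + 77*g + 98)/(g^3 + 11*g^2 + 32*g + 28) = (g + 7)/(g + 2)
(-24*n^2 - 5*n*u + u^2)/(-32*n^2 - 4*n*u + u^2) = (3*n + u)/(4*n + u)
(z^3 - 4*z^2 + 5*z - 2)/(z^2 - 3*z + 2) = z - 1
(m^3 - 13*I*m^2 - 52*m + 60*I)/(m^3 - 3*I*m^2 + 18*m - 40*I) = (m - 6*I)/(m + 4*I)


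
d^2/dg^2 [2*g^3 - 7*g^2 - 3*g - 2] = 12*g - 14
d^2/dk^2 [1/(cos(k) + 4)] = (sin(k)^2 + 4*cos(k) + 1)/(cos(k) + 4)^3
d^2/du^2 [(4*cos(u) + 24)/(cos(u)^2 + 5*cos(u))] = 4*(-19*sin(u)^4/cos(u)^3 + sin(u)^2 - 89 - 152/cos(u) + 180/cos(u)^2 + 319/cos(u)^3)/(cos(u) + 5)^3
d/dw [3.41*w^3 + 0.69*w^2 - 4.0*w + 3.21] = 10.23*w^2 + 1.38*w - 4.0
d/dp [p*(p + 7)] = 2*p + 7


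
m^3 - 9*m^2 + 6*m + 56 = (m - 7)*(m - 4)*(m + 2)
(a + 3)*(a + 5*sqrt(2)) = a^2 + 3*a + 5*sqrt(2)*a + 15*sqrt(2)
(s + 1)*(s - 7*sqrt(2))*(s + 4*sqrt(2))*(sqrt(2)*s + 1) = sqrt(2)*s^4 - 5*s^3 + sqrt(2)*s^3 - 59*sqrt(2)*s^2 - 5*s^2 - 59*sqrt(2)*s - 56*s - 56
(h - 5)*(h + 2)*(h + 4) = h^3 + h^2 - 22*h - 40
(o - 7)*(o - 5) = o^2 - 12*o + 35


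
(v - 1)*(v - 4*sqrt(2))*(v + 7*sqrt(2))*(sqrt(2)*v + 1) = sqrt(2)*v^4 - sqrt(2)*v^3 + 7*v^3 - 53*sqrt(2)*v^2 - 7*v^2 - 56*v + 53*sqrt(2)*v + 56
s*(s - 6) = s^2 - 6*s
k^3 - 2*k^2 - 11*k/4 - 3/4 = (k - 3)*(k + 1/2)^2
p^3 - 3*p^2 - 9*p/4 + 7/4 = (p - 7/2)*(p - 1/2)*(p + 1)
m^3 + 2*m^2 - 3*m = m*(m - 1)*(m + 3)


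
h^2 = h^2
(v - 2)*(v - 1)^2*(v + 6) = v^4 + 2*v^3 - 19*v^2 + 28*v - 12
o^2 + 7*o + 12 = (o + 3)*(o + 4)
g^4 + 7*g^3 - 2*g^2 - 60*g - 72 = (g - 3)*(g + 2)^2*(g + 6)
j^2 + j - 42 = (j - 6)*(j + 7)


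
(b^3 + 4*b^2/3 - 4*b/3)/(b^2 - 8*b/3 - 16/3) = b*(-3*b^2 - 4*b + 4)/(-3*b^2 + 8*b + 16)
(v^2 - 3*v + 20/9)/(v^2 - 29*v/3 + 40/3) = (v - 4/3)/(v - 8)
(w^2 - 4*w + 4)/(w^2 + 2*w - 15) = (w^2 - 4*w + 4)/(w^2 + 2*w - 15)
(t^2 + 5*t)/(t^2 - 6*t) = (t + 5)/(t - 6)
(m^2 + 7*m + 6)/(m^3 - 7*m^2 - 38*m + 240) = (m + 1)/(m^2 - 13*m + 40)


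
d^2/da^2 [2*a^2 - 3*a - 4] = 4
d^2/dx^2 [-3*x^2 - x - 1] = -6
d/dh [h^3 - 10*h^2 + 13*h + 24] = 3*h^2 - 20*h + 13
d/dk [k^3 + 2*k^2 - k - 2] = 3*k^2 + 4*k - 1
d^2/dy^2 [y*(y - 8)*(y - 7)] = 6*y - 30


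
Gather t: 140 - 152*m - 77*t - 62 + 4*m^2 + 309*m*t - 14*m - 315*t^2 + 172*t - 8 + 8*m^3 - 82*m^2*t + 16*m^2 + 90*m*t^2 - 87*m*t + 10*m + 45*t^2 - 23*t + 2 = 8*m^3 + 20*m^2 - 156*m + t^2*(90*m - 270) + t*(-82*m^2 + 222*m + 72) + 72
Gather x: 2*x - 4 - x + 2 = x - 2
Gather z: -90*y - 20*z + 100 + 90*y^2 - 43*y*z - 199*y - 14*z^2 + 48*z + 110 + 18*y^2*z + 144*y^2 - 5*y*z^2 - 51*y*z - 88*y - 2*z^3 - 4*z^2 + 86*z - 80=234*y^2 - 377*y - 2*z^3 + z^2*(-5*y - 18) + z*(18*y^2 - 94*y + 114) + 130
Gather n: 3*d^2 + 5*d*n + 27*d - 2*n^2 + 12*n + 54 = 3*d^2 + 27*d - 2*n^2 + n*(5*d + 12) + 54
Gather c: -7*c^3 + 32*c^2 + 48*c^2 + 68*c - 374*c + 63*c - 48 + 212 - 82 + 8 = -7*c^3 + 80*c^2 - 243*c + 90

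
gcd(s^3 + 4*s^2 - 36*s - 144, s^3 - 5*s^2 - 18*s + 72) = s^2 - 2*s - 24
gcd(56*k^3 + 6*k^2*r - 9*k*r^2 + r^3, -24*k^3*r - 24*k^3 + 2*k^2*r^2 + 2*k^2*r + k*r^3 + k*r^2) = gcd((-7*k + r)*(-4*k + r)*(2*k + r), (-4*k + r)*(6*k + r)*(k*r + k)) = -4*k + r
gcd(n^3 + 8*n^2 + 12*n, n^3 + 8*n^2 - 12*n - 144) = n + 6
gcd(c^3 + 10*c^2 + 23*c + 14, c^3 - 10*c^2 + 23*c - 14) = 1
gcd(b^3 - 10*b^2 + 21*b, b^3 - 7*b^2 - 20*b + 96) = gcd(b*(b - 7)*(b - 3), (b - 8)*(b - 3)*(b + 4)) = b - 3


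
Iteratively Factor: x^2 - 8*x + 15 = (x - 5)*(x - 3)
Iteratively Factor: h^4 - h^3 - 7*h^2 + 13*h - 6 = (h + 3)*(h^3 - 4*h^2 + 5*h - 2) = (h - 2)*(h + 3)*(h^2 - 2*h + 1) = (h - 2)*(h - 1)*(h + 3)*(h - 1)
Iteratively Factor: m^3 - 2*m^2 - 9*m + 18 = (m - 3)*(m^2 + m - 6) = (m - 3)*(m + 3)*(m - 2)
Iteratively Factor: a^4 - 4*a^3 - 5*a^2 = (a - 5)*(a^3 + a^2) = a*(a - 5)*(a^2 + a) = a*(a - 5)*(a + 1)*(a)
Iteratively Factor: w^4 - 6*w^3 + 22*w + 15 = (w - 3)*(w^3 - 3*w^2 - 9*w - 5) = (w - 3)*(w + 1)*(w^2 - 4*w - 5) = (w - 3)*(w + 1)^2*(w - 5)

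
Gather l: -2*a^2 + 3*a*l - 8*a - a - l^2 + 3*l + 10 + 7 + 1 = -2*a^2 - 9*a - l^2 + l*(3*a + 3) + 18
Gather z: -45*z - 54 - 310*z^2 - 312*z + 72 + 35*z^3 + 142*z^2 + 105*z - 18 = 35*z^3 - 168*z^2 - 252*z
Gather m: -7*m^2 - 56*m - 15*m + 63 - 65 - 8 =-7*m^2 - 71*m - 10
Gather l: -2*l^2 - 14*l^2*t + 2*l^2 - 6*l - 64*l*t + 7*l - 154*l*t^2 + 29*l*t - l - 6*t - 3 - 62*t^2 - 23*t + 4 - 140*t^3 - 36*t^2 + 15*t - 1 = -14*l^2*t + l*(-154*t^2 - 35*t) - 140*t^3 - 98*t^2 - 14*t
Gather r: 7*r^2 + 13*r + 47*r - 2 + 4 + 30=7*r^2 + 60*r + 32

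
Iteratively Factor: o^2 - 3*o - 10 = (o - 5)*(o + 2)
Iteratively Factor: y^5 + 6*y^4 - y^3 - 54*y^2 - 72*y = (y + 2)*(y^4 + 4*y^3 - 9*y^2 - 36*y) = (y - 3)*(y + 2)*(y^3 + 7*y^2 + 12*y) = (y - 3)*(y + 2)*(y + 4)*(y^2 + 3*y) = y*(y - 3)*(y + 2)*(y + 4)*(y + 3)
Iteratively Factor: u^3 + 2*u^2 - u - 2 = (u + 2)*(u^2 - 1) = (u - 1)*(u + 2)*(u + 1)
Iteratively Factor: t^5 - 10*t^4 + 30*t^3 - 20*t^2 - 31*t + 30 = (t + 1)*(t^4 - 11*t^3 + 41*t^2 - 61*t + 30) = (t - 2)*(t + 1)*(t^3 - 9*t^2 + 23*t - 15) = (t - 2)*(t - 1)*(t + 1)*(t^2 - 8*t + 15) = (t - 5)*(t - 2)*(t - 1)*(t + 1)*(t - 3)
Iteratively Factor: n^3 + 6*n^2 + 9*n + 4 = (n + 1)*(n^2 + 5*n + 4) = (n + 1)*(n + 4)*(n + 1)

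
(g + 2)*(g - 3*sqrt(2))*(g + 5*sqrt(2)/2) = g^3 - sqrt(2)*g^2/2 + 2*g^2 - 15*g - sqrt(2)*g - 30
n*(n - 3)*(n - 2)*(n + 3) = n^4 - 2*n^3 - 9*n^2 + 18*n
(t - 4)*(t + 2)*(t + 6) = t^3 + 4*t^2 - 20*t - 48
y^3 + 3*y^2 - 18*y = y*(y - 3)*(y + 6)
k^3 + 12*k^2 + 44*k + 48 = (k + 2)*(k + 4)*(k + 6)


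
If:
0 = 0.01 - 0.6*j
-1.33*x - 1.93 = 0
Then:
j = 0.02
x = -1.45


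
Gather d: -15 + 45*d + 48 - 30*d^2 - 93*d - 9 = -30*d^2 - 48*d + 24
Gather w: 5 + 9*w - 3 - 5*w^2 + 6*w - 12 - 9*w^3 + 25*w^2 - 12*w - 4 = -9*w^3 + 20*w^2 + 3*w - 14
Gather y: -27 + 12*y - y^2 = -y^2 + 12*y - 27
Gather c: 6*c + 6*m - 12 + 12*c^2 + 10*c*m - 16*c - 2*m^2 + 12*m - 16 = 12*c^2 + c*(10*m - 10) - 2*m^2 + 18*m - 28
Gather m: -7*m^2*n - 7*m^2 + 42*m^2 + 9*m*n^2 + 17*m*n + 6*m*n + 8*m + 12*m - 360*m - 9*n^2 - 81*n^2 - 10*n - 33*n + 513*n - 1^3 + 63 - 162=m^2*(35 - 7*n) + m*(9*n^2 + 23*n - 340) - 90*n^2 + 470*n - 100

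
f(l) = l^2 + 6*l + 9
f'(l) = 2*l + 6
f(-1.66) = 1.80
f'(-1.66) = 2.68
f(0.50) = 12.25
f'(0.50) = 7.00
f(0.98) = 15.84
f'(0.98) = 7.96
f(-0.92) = 4.33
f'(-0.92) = 4.16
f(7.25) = 105.06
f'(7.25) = 20.50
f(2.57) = 31.02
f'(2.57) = 11.14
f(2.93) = 35.16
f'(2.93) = 11.86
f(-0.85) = 4.62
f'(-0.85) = 4.30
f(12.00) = 225.00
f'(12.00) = 30.00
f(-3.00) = 0.00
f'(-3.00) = 0.00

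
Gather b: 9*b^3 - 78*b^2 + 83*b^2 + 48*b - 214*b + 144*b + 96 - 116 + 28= 9*b^3 + 5*b^2 - 22*b + 8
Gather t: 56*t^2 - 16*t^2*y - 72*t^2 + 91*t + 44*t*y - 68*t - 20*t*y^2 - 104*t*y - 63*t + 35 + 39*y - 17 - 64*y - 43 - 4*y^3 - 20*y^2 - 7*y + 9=t^2*(-16*y - 16) + t*(-20*y^2 - 60*y - 40) - 4*y^3 - 20*y^2 - 32*y - 16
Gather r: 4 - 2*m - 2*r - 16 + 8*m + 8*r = 6*m + 6*r - 12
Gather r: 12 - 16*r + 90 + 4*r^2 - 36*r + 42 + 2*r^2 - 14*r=6*r^2 - 66*r + 144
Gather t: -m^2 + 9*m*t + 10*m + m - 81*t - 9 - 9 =-m^2 + 11*m + t*(9*m - 81) - 18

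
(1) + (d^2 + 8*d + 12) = d^2 + 8*d + 13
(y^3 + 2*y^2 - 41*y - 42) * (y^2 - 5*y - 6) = y^5 - 3*y^4 - 57*y^3 + 151*y^2 + 456*y + 252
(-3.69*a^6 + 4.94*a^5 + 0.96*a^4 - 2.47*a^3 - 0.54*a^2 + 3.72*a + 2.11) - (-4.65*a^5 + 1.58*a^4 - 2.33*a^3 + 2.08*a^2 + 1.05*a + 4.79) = -3.69*a^6 + 9.59*a^5 - 0.62*a^4 - 0.14*a^3 - 2.62*a^2 + 2.67*a - 2.68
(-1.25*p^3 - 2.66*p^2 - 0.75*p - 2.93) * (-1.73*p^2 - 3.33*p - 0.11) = 2.1625*p^5 + 8.7643*p^4 + 10.2928*p^3 + 7.859*p^2 + 9.8394*p + 0.3223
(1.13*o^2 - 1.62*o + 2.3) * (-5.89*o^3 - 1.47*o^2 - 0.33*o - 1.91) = -6.6557*o^5 + 7.8807*o^4 - 11.5385*o^3 - 5.0047*o^2 + 2.3352*o - 4.393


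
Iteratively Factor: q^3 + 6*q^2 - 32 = (q + 4)*(q^2 + 2*q - 8) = (q - 2)*(q + 4)*(q + 4)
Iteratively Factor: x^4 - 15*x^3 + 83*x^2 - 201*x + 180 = (x - 3)*(x^3 - 12*x^2 + 47*x - 60) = (x - 4)*(x - 3)*(x^2 - 8*x + 15) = (x - 4)*(x - 3)^2*(x - 5)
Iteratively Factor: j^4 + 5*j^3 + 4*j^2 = (j)*(j^3 + 5*j^2 + 4*j) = j*(j + 4)*(j^2 + j) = j^2*(j + 4)*(j + 1)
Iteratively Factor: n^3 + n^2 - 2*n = (n + 2)*(n^2 - n) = (n - 1)*(n + 2)*(n)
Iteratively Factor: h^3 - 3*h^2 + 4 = (h - 2)*(h^2 - h - 2) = (h - 2)^2*(h + 1)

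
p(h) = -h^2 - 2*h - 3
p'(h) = -2*h - 2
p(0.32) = -3.74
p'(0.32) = -2.64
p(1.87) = -10.24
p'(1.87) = -5.74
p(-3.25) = -7.06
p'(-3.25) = 4.50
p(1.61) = -8.81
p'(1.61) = -5.22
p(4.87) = -36.46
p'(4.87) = -11.74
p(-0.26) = -2.55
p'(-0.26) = -1.48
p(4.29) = -29.98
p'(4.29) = -10.58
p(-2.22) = -3.49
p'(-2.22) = 2.44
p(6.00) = -51.00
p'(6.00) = -14.00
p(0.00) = -3.00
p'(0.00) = -2.00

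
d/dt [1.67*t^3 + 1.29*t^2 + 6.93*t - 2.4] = 5.01*t^2 + 2.58*t + 6.93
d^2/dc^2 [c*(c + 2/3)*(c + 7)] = 6*c + 46/3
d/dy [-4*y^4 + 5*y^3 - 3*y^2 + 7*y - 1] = -16*y^3 + 15*y^2 - 6*y + 7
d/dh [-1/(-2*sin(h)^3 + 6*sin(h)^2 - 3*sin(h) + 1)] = 3*(4*sin(h) + cos(2*h) - 2)*cos(h)/(2*sin(h)^3 - 6*sin(h)^2 + 3*sin(h) - 1)^2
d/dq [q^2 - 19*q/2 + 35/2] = 2*q - 19/2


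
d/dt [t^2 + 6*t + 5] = 2*t + 6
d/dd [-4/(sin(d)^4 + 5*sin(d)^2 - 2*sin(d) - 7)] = 8*(2*sin(d)^3 + 5*sin(d) - 1)*cos(d)/(sin(d)^4 + 5*sin(d)^2 - 2*sin(d) - 7)^2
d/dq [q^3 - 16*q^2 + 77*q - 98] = 3*q^2 - 32*q + 77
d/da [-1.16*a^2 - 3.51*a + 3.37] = -2.32*a - 3.51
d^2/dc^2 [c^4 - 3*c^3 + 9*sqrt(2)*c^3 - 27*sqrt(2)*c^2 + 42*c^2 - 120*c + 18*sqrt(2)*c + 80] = 12*c^2 - 18*c + 54*sqrt(2)*c - 54*sqrt(2) + 84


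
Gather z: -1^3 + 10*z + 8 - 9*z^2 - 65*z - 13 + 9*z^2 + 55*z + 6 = 0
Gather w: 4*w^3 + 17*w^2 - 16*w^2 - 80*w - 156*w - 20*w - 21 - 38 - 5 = 4*w^3 + w^2 - 256*w - 64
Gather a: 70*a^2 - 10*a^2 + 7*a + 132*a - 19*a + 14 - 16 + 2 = 60*a^2 + 120*a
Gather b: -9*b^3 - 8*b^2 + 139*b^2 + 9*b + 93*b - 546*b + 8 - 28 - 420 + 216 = -9*b^3 + 131*b^2 - 444*b - 224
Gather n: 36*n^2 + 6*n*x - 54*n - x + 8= 36*n^2 + n*(6*x - 54) - x + 8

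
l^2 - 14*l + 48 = (l - 8)*(l - 6)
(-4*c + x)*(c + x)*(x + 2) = -4*c^2*x - 8*c^2 - 3*c*x^2 - 6*c*x + x^3 + 2*x^2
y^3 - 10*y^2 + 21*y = y*(y - 7)*(y - 3)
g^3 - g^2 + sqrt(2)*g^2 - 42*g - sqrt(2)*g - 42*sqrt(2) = (g - 7)*(g + 6)*(g + sqrt(2))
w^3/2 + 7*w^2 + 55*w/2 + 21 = (w/2 + 1/2)*(w + 6)*(w + 7)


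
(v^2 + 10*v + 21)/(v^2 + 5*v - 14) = (v + 3)/(v - 2)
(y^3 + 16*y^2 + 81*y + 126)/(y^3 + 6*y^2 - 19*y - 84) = (y + 6)/(y - 4)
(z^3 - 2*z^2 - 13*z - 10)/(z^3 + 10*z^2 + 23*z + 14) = (z - 5)/(z + 7)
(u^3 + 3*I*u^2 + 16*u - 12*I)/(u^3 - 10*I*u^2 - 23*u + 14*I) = (u + 6*I)/(u - 7*I)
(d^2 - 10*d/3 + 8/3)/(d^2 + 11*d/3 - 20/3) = (d - 2)/(d + 5)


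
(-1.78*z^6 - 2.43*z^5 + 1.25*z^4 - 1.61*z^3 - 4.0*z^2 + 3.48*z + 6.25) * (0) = 0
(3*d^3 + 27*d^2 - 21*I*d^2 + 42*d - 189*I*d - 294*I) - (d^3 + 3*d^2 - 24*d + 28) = 2*d^3 + 24*d^2 - 21*I*d^2 + 66*d - 189*I*d - 28 - 294*I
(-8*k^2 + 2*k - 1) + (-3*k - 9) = -8*k^2 - k - 10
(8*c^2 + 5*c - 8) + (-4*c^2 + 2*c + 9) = 4*c^2 + 7*c + 1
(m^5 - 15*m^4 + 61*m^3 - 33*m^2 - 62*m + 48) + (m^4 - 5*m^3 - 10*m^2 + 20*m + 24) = m^5 - 14*m^4 + 56*m^3 - 43*m^2 - 42*m + 72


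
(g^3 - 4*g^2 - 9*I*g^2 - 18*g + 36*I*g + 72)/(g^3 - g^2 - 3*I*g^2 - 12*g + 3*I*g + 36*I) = (g - 6*I)/(g + 3)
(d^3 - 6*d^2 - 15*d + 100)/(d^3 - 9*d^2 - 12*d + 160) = (d - 5)/(d - 8)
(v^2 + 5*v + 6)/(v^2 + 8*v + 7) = (v^2 + 5*v + 6)/(v^2 + 8*v + 7)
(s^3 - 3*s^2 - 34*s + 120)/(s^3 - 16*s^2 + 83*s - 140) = (s + 6)/(s - 7)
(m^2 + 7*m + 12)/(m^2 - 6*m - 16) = (m^2 + 7*m + 12)/(m^2 - 6*m - 16)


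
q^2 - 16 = (q - 4)*(q + 4)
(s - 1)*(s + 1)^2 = s^3 + s^2 - s - 1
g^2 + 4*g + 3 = (g + 1)*(g + 3)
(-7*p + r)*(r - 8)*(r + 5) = -7*p*r^2 + 21*p*r + 280*p + r^3 - 3*r^2 - 40*r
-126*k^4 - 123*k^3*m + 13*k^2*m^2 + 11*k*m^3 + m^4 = (-3*k + m)*(k + m)*(6*k + m)*(7*k + m)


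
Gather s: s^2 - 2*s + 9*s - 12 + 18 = s^2 + 7*s + 6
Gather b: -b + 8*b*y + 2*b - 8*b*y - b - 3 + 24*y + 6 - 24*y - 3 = 0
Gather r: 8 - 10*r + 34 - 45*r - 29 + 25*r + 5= 18 - 30*r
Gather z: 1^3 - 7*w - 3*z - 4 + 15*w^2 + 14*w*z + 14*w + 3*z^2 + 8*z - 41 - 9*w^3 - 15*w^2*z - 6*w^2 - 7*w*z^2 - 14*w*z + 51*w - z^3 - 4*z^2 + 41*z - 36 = -9*w^3 + 9*w^2 + 58*w - z^3 + z^2*(-7*w - 1) + z*(46 - 15*w^2) - 80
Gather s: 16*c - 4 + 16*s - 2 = 16*c + 16*s - 6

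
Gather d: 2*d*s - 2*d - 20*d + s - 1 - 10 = d*(2*s - 22) + s - 11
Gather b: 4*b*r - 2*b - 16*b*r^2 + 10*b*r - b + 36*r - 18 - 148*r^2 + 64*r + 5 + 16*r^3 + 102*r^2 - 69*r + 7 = b*(-16*r^2 + 14*r - 3) + 16*r^3 - 46*r^2 + 31*r - 6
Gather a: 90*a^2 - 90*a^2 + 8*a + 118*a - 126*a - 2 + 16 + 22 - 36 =0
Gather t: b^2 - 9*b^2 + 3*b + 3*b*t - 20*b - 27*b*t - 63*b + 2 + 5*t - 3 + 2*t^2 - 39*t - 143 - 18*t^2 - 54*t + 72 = -8*b^2 - 80*b - 16*t^2 + t*(-24*b - 88) - 72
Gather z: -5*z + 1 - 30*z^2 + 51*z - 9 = -30*z^2 + 46*z - 8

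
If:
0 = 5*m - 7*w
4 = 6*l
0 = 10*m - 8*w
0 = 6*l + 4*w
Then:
No Solution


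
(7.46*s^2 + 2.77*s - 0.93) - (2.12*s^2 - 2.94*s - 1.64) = 5.34*s^2 + 5.71*s + 0.71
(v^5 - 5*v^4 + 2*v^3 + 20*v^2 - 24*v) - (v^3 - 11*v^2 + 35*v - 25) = v^5 - 5*v^4 + v^3 + 31*v^2 - 59*v + 25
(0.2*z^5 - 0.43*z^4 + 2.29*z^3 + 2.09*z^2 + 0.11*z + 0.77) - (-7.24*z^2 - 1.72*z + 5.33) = 0.2*z^5 - 0.43*z^4 + 2.29*z^3 + 9.33*z^2 + 1.83*z - 4.56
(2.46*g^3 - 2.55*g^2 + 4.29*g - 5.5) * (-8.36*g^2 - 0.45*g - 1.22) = -20.5656*g^5 + 20.211*g^4 - 37.7181*g^3 + 47.1605*g^2 - 2.7588*g + 6.71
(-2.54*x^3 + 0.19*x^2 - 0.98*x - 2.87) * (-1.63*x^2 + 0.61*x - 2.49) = 4.1402*x^5 - 1.8591*x^4 + 8.0379*x^3 + 3.6072*x^2 + 0.6895*x + 7.1463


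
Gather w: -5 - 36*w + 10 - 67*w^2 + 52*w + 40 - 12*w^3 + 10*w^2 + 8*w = -12*w^3 - 57*w^2 + 24*w + 45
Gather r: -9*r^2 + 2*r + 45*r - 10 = -9*r^2 + 47*r - 10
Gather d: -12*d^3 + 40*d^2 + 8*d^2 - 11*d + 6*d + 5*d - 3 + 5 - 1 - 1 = -12*d^3 + 48*d^2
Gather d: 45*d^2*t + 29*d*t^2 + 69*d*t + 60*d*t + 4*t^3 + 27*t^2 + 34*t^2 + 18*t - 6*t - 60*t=45*d^2*t + d*(29*t^2 + 129*t) + 4*t^3 + 61*t^2 - 48*t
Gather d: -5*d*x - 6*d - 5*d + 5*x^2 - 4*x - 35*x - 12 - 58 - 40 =d*(-5*x - 11) + 5*x^2 - 39*x - 110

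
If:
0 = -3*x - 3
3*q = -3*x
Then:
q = 1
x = -1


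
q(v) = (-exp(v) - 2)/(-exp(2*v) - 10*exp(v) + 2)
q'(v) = (-exp(v) - 2)*(2*exp(2*v) + 10*exp(v))/(-exp(2*v) - 10*exp(v) + 2)^2 - exp(v)/(-exp(2*v) - 10*exp(v) + 2)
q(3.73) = 0.02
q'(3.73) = -0.02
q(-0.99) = 1.28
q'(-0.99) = -2.55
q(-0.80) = 0.91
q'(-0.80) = -1.48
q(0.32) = 0.25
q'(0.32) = -0.22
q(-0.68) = 0.75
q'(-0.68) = -1.11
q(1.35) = 0.11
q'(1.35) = -0.08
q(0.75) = 0.17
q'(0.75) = -0.13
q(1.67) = 0.09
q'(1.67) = -0.06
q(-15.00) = -1.00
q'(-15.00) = 0.00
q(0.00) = 0.33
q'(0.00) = -0.33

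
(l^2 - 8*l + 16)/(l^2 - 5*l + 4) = (l - 4)/(l - 1)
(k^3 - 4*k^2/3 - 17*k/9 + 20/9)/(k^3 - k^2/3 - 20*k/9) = (k - 1)/k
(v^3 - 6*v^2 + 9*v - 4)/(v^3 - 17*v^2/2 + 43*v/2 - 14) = 2*(v - 1)/(2*v - 7)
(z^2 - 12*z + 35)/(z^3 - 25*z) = (z - 7)/(z*(z + 5))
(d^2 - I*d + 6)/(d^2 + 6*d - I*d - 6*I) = (d^2 - I*d + 6)/(d^2 + d*(6 - I) - 6*I)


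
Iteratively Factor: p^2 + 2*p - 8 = (p - 2)*(p + 4)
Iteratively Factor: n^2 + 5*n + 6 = (n + 2)*(n + 3)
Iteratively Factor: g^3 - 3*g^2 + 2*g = (g)*(g^2 - 3*g + 2) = g*(g - 1)*(g - 2)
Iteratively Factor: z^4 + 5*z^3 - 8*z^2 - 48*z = (z + 4)*(z^3 + z^2 - 12*z) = z*(z + 4)*(z^2 + z - 12) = z*(z - 3)*(z + 4)*(z + 4)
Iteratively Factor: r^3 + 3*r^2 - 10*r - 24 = (r - 3)*(r^2 + 6*r + 8) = (r - 3)*(r + 4)*(r + 2)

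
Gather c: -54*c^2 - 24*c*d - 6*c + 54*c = -54*c^2 + c*(48 - 24*d)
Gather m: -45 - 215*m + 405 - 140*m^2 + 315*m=-140*m^2 + 100*m + 360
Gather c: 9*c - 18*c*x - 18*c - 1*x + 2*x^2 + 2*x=c*(-18*x - 9) + 2*x^2 + x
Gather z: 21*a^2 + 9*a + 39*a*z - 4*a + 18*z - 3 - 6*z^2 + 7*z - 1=21*a^2 + 5*a - 6*z^2 + z*(39*a + 25) - 4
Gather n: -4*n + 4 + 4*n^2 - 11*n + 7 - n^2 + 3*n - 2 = 3*n^2 - 12*n + 9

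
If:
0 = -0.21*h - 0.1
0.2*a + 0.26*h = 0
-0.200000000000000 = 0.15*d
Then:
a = 0.62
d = -1.33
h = -0.48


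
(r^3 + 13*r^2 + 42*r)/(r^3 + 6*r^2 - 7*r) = (r + 6)/(r - 1)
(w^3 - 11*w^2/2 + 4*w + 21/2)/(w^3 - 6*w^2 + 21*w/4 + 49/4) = 2*(w - 3)/(2*w - 7)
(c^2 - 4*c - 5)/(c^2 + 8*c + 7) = (c - 5)/(c + 7)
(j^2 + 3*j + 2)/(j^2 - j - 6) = (j + 1)/(j - 3)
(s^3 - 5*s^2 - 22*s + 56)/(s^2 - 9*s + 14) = s + 4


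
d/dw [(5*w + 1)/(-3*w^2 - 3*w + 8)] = (15*w^2 + 6*w + 43)/(9*w^4 + 18*w^3 - 39*w^2 - 48*w + 64)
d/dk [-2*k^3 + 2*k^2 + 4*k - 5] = -6*k^2 + 4*k + 4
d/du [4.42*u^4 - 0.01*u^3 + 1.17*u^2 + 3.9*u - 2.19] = 17.68*u^3 - 0.03*u^2 + 2.34*u + 3.9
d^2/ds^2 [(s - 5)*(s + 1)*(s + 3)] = 6*s - 2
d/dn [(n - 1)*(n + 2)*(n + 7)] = 3*n^2 + 16*n + 5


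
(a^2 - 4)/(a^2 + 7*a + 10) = (a - 2)/(a + 5)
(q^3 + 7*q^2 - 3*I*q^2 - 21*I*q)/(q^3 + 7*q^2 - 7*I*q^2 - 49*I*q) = (q - 3*I)/(q - 7*I)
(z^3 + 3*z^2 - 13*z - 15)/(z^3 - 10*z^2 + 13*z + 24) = (z + 5)/(z - 8)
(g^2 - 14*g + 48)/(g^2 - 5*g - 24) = (g - 6)/(g + 3)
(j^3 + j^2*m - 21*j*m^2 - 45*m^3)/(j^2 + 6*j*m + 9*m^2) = j - 5*m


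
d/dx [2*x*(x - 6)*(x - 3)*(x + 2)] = 8*x^3 - 42*x^2 + 72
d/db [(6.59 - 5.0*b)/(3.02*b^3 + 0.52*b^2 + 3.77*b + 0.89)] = (30.2*b^3 - 57.1054*b^2 - 6.8536*b - 29.2943)/(9.1204*b^6 + 3.1408*b^5 + 23.0412*b^4 + 9.2964*b^3 + 15.1385*b^2 + 6.7106*b + 0.7921)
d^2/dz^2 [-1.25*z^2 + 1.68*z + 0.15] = -2.50000000000000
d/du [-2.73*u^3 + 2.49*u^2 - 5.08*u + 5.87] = -8.19*u^2 + 4.98*u - 5.08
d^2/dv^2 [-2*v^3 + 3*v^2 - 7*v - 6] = 6 - 12*v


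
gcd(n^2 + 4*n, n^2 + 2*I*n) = n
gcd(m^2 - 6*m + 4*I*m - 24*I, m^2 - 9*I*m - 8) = 1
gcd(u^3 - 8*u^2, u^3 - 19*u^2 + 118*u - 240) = u - 8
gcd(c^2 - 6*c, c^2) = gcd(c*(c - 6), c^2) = c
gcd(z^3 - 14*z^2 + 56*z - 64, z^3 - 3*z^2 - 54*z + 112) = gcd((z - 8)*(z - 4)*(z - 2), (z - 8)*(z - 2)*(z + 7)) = z^2 - 10*z + 16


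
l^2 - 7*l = l*(l - 7)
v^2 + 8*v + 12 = (v + 2)*(v + 6)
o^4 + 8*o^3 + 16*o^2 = o^2*(o + 4)^2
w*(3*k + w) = 3*k*w + w^2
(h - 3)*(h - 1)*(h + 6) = h^3 + 2*h^2 - 21*h + 18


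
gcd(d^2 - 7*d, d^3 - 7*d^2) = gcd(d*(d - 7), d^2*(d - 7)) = d^2 - 7*d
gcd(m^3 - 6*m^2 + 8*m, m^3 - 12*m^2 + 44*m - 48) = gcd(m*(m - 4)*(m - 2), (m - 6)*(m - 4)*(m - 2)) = m^2 - 6*m + 8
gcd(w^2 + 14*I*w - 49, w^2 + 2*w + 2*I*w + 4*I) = 1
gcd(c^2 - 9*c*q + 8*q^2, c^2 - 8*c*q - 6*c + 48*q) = -c + 8*q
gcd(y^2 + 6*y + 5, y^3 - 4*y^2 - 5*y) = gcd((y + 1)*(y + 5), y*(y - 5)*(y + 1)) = y + 1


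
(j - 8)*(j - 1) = j^2 - 9*j + 8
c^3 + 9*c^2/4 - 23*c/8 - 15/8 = (c - 5/4)*(c + 1/2)*(c + 3)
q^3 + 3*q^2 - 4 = (q - 1)*(q + 2)^2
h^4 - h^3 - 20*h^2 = h^2*(h - 5)*(h + 4)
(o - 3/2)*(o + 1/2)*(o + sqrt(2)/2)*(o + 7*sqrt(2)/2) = o^4 - o^3 + 4*sqrt(2)*o^3 - 4*sqrt(2)*o^2 + 11*o^2/4 - 3*sqrt(2)*o - 7*o/2 - 21/8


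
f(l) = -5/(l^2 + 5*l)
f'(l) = -5*(-2*l - 5)/(l^2 + 5*l)^2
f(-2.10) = 0.82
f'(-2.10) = 0.11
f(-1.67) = 0.90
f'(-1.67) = 0.27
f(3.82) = -0.15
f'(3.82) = 0.06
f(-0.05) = 20.20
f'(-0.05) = 399.96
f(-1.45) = 0.97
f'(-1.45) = 0.40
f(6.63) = -0.06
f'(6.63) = 0.02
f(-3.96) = 1.21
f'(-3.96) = -0.86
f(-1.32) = 1.03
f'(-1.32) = 0.50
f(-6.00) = -0.83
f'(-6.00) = -0.97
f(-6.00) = -0.83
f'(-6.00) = -0.97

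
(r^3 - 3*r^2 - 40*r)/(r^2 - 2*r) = (r^2 - 3*r - 40)/(r - 2)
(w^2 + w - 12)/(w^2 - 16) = (w - 3)/(w - 4)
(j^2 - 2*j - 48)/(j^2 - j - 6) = (-j^2 + 2*j + 48)/(-j^2 + j + 6)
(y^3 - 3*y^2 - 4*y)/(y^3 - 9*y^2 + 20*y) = (y + 1)/(y - 5)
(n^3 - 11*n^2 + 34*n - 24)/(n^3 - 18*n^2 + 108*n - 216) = (n^2 - 5*n + 4)/(n^2 - 12*n + 36)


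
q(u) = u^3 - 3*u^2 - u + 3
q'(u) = 3*u^2 - 6*u - 1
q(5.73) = 86.90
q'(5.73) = 63.12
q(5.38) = 66.51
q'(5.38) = 53.55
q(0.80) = 0.79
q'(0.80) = -3.88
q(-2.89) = -43.30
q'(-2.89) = 41.40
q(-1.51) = -5.77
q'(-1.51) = 14.90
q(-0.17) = 3.08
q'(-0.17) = 0.11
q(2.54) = -2.51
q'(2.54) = 3.11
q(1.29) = -1.14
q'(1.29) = -3.75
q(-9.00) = -960.00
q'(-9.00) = 296.00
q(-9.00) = -960.00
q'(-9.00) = 296.00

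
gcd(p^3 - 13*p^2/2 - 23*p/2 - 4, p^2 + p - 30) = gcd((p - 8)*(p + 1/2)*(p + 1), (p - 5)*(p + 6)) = 1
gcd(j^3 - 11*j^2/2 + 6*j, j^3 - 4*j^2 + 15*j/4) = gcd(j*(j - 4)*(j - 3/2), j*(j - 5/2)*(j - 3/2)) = j^2 - 3*j/2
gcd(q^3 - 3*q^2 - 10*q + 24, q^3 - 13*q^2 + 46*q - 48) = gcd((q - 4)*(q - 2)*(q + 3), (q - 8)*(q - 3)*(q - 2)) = q - 2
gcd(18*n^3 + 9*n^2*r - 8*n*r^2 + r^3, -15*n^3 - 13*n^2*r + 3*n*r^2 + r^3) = -3*n^2 - 2*n*r + r^2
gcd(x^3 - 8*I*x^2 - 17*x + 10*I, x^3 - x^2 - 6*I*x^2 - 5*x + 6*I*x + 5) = x^2 - 6*I*x - 5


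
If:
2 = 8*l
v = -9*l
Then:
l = 1/4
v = -9/4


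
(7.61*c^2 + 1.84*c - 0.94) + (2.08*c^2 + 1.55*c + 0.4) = 9.69*c^2 + 3.39*c - 0.54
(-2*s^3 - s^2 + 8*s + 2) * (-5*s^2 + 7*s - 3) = 10*s^5 - 9*s^4 - 41*s^3 + 49*s^2 - 10*s - 6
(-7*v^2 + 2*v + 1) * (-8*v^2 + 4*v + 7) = 56*v^4 - 44*v^3 - 49*v^2 + 18*v + 7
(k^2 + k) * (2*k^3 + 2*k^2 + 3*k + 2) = 2*k^5 + 4*k^4 + 5*k^3 + 5*k^2 + 2*k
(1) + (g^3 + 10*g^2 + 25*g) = g^3 + 10*g^2 + 25*g + 1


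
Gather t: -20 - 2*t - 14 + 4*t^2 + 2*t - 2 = 4*t^2 - 36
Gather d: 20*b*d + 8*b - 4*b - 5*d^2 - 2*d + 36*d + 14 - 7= 4*b - 5*d^2 + d*(20*b + 34) + 7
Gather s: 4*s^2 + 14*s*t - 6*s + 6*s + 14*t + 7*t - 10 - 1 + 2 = 4*s^2 + 14*s*t + 21*t - 9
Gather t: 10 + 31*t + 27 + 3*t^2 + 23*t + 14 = 3*t^2 + 54*t + 51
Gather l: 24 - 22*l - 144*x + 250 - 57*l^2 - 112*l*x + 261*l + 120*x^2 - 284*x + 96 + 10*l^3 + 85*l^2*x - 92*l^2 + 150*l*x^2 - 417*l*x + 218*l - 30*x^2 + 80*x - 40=10*l^3 + l^2*(85*x - 149) + l*(150*x^2 - 529*x + 457) + 90*x^2 - 348*x + 330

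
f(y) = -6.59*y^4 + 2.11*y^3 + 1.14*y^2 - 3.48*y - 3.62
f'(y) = -26.36*y^3 + 6.33*y^2 + 2.28*y - 3.48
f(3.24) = -657.38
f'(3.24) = -826.21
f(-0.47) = -2.27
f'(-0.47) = -0.42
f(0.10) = -3.96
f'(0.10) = -3.22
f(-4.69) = -3368.32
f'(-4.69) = 2844.40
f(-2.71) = -383.25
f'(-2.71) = 561.46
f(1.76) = -57.94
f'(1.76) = -123.57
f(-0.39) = -2.37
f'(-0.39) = -1.84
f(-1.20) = -15.11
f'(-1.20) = 48.45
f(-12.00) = -140094.02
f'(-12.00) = 46430.76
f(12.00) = -132885.38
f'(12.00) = -44614.68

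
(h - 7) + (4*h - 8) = 5*h - 15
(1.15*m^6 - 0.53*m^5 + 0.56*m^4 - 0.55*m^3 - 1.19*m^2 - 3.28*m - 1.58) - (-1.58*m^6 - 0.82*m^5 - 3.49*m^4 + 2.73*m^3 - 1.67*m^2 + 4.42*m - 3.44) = 2.73*m^6 + 0.29*m^5 + 4.05*m^4 - 3.28*m^3 + 0.48*m^2 - 7.7*m + 1.86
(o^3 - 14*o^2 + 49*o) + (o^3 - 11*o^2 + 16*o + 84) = 2*o^3 - 25*o^2 + 65*o + 84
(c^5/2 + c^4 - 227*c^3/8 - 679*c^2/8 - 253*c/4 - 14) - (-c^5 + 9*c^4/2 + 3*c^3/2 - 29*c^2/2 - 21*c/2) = 3*c^5/2 - 7*c^4/2 - 239*c^3/8 - 563*c^2/8 - 211*c/4 - 14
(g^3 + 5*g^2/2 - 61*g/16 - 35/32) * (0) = 0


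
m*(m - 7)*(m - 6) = m^3 - 13*m^2 + 42*m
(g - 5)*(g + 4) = g^2 - g - 20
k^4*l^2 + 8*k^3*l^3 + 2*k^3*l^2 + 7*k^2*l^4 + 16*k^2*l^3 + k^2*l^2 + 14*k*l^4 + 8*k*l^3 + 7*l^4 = (k + l)*(k + 7*l)*(k*l + l)^2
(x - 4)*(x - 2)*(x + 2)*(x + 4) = x^4 - 20*x^2 + 64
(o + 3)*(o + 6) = o^2 + 9*o + 18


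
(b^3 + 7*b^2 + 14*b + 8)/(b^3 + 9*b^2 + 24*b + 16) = (b + 2)/(b + 4)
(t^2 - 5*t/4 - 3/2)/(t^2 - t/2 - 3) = (4*t + 3)/(2*(2*t + 3))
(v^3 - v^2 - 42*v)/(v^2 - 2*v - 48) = v*(v - 7)/(v - 8)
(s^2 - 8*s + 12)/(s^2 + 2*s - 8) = (s - 6)/(s + 4)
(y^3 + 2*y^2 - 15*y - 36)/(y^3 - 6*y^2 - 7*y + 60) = (y + 3)/(y - 5)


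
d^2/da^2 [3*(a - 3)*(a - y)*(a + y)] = 18*a - 18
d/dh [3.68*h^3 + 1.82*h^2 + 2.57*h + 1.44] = 11.04*h^2 + 3.64*h + 2.57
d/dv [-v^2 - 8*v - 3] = -2*v - 8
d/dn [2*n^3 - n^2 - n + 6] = 6*n^2 - 2*n - 1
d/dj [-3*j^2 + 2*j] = 2 - 6*j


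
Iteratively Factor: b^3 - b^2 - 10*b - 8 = (b + 2)*(b^2 - 3*b - 4) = (b - 4)*(b + 2)*(b + 1)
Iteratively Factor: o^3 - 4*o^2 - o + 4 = (o - 1)*(o^2 - 3*o - 4) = (o - 1)*(o + 1)*(o - 4)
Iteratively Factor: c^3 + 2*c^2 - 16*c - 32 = (c - 4)*(c^2 + 6*c + 8) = (c - 4)*(c + 4)*(c + 2)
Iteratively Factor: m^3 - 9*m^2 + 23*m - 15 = (m - 1)*(m^2 - 8*m + 15) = (m - 3)*(m - 1)*(m - 5)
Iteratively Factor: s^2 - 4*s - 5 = (s - 5)*(s + 1)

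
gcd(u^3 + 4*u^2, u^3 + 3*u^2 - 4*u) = u^2 + 4*u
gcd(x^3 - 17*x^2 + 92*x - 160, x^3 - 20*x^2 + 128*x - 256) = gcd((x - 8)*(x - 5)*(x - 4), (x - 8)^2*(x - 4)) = x^2 - 12*x + 32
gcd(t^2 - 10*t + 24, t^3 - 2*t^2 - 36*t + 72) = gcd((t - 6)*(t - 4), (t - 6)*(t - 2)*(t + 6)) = t - 6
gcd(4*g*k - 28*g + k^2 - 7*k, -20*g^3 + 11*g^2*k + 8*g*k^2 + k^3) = 4*g + k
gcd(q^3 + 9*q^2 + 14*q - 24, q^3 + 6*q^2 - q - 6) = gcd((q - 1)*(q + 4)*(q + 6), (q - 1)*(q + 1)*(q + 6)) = q^2 + 5*q - 6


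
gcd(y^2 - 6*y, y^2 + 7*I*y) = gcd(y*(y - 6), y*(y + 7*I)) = y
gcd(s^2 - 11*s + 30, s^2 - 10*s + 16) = 1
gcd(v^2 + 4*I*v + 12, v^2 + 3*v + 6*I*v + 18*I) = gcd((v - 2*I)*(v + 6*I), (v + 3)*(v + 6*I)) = v + 6*I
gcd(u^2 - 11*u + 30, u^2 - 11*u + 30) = u^2 - 11*u + 30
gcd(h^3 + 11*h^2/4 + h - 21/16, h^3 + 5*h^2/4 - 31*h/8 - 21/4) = h^2 + 13*h/4 + 21/8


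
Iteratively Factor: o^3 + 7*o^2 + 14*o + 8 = (o + 1)*(o^2 + 6*o + 8) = (o + 1)*(o + 2)*(o + 4)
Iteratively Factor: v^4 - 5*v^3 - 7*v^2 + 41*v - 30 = (v + 3)*(v^3 - 8*v^2 + 17*v - 10) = (v - 2)*(v + 3)*(v^2 - 6*v + 5) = (v - 5)*(v - 2)*(v + 3)*(v - 1)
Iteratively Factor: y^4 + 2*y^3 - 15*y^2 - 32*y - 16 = (y + 4)*(y^3 - 2*y^2 - 7*y - 4) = (y + 1)*(y + 4)*(y^2 - 3*y - 4) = (y - 4)*(y + 1)*(y + 4)*(y + 1)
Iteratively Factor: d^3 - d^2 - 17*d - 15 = (d - 5)*(d^2 + 4*d + 3) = (d - 5)*(d + 1)*(d + 3)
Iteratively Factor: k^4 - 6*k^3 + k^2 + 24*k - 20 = (k - 5)*(k^3 - k^2 - 4*k + 4) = (k - 5)*(k - 1)*(k^2 - 4) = (k - 5)*(k - 1)*(k + 2)*(k - 2)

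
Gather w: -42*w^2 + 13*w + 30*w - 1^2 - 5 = -42*w^2 + 43*w - 6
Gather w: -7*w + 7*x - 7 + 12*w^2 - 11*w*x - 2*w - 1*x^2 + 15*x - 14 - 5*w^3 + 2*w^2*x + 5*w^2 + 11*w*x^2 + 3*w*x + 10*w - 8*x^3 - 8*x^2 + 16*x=-5*w^3 + w^2*(2*x + 17) + w*(11*x^2 - 8*x + 1) - 8*x^3 - 9*x^2 + 38*x - 21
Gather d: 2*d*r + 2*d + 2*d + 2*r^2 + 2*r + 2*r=d*(2*r + 4) + 2*r^2 + 4*r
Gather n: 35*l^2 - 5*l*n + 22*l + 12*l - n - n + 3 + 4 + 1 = 35*l^2 + 34*l + n*(-5*l - 2) + 8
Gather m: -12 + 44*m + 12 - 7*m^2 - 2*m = -7*m^2 + 42*m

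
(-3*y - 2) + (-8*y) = -11*y - 2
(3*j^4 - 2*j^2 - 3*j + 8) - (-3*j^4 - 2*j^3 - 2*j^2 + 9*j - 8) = 6*j^4 + 2*j^3 - 12*j + 16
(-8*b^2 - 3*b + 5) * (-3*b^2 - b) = 24*b^4 + 17*b^3 - 12*b^2 - 5*b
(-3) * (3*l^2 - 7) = 21 - 9*l^2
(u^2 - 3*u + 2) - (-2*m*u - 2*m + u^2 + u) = 2*m*u + 2*m - 4*u + 2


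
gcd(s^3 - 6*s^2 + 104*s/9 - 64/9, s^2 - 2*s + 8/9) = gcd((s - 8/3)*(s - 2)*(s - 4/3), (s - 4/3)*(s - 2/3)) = s - 4/3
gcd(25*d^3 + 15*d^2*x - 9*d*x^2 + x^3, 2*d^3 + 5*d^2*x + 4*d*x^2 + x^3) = d + x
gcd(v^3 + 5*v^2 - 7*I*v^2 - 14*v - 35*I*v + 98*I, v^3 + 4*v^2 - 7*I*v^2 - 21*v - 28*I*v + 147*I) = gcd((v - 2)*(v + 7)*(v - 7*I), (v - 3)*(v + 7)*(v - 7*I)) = v^2 + v*(7 - 7*I) - 49*I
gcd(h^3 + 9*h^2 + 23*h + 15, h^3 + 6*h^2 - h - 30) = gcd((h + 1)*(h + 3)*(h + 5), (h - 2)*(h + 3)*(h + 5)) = h^2 + 8*h + 15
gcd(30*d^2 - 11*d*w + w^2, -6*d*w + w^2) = -6*d + w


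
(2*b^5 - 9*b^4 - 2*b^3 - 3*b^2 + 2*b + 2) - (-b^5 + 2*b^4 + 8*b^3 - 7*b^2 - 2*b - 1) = 3*b^5 - 11*b^4 - 10*b^3 + 4*b^2 + 4*b + 3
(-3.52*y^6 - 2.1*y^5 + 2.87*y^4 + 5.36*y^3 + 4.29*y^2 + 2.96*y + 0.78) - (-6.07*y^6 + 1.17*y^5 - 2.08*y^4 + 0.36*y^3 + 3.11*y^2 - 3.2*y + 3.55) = 2.55*y^6 - 3.27*y^5 + 4.95*y^4 + 5.0*y^3 + 1.18*y^2 + 6.16*y - 2.77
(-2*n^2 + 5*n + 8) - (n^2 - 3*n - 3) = -3*n^2 + 8*n + 11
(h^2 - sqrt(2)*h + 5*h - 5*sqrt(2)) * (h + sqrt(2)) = h^3 + 5*h^2 - 2*h - 10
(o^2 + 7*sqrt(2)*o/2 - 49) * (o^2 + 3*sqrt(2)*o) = o^4 + 13*sqrt(2)*o^3/2 - 28*o^2 - 147*sqrt(2)*o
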